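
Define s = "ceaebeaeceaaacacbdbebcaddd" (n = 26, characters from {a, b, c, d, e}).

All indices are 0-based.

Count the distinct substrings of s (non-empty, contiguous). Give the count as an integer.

rank | idx | suffix
   0 |  10 | aaacacbdbebcaddd
   1 |  11 | aacacbdbebcaddd
   2 |  12 | acacbdbebcaddd
   3 |  14 | acbdbebcaddd
   4 |  22 | addd
   5 |   2 | aebeaeceaaacacbdbebcaddd
   6 |   6 | aeceaaacacbdbebcaddd
   7 |  20 | bcaddd
   8 |  16 | bdbebcaddd
   9 |   4 | beaeceaaacacbdbebcaddd
  10 |  18 | bebcaddd
  11 |  13 | cacbdbebcaddd
  12 |  21 | caddd
  13 |  15 | cbdbebcaddd
  14 |   8 | ceaaacacbdbebcaddd
  15 |   0 | ceaebeaeceaaacacbdbebcaddd
  16 |  25 | d
  17 |  17 | dbebcaddd
  18 |  24 | dd
  19 |  23 | ddd
  20 |   9 | eaaacacbdbebcaddd
  21 |   1 | eaebeaeceaaacacbdbebcaddd
  22 |   5 | eaeceaaacacbdbebcaddd
  23 |  19 | ebcaddd
  24 |   3 | ebeaeceaaacacbdbebcaddd
  25 |   7 | eceaaacacbdbebcaddd

SA = [10, 11, 12, 14, 22, 2, 6, 20, 16, 4, 18, 13, 21, 15, 8, 0, 25, 17, 24, 23, 9, 1, 5, 19, 3, 7]
i: (SA[i-1],SA[i]) lcp shared
  1: (10,11) 2 'aa'
  2: (11,12) 1 'a'
  3: (12,14) 2 'ac'
  4: (14,22) 1 'a'
  5: (22,2) 1 'a'
  6: (2,6) 2 'ae'
  7: (6,20) 0 ''
  8: (20,16) 1 'b'
  9: (16,4) 1 'b'
  10: (4,18) 2 'be'
  11: (18,13) 0 ''
  12: (13,21) 2 'ca'
  13: (21,15) 1 'c'
  14: (15,8) 1 'c'
  15: (8,0) 3 'cea'
  16: (0,25) 0 ''
  17: (25,17) 1 'd'
  18: (17,24) 1 'd'
  19: (24,23) 2 'dd'
  20: (23,9) 0 ''
  21: (9,1) 2 'ea'
  22: (1,5) 3 'eae'
  23: (5,19) 1 'e'
  24: (19,3) 2 'eb'
  25: (3,7) 1 'e'

n(n+1)/2 = 26·27/2 = 351
Σ LCP = 0 + 2 + 1 + 2 + 1 + 1 + 2 + 0 + 1 + 1 + 2 + 0 + 2 + 1 + 1 + 3 + 0 + 1 + 1 + 2 + 0 + 2 + 3 + 1 + 2 + 1 = 33
distinct = 351 − 33 = 318

318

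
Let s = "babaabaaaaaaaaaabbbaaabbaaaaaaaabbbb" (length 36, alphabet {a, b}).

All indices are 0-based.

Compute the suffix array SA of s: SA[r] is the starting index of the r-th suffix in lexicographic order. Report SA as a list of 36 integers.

[6, 7, 8, 24, 9, 25, 10, 26, 11, 27, 12, 28, 19, 13, 29, 3, 20, 14, 30, 4, 1, 21, 15, 31, 35, 5, 23, 18, 2, 0, 34, 22, 17, 33, 16, 32]

rank→(start, suffix):
  0 → (6, 'aaaaaaaaaabbbaaabbaaaaaaaabbbb')
  1 → (7, 'aaaaaaaaabbbaaabbaaaaaaaabbbb')
  2 → (8, 'aaaaaaaabbbaaabbaaaaaaaabbbb')
  3 → (24, 'aaaaaaaabbbb')
  4 → (9, 'aaaaaaabbbaaabbaaaaaaaabbbb')
  5 → (25, 'aaaaaaabbbb')
  6 → (10, 'aaaaaabbbaaabbaaaaaaaabbbb')
  7 → (26, 'aaaaaabbbb')
  8 → (11, 'aaaaabbbaaabbaaaaaaaabbbb')
  9 → (27, 'aaaaabbbb')
  10 → (12, 'aaaabbbaaabbaaaaaaaabbbb')
  11 → (28, 'aaaabbbb')
  12 → (19, 'aaabbaaaaaaaabbbb')
  13 → (13, 'aaabbbaaabbaaaaaaaabbbb')
  14 → (29, 'aaabbbb')
  15 → (3, 'aabaaaaaaaaaabbbaaabbaaaaaaaabbbb')
  16 → (20, 'aabbaaaaaaaabbbb')
  17 → (14, 'aabbbaaabbaaaaaaaabbbb')
  18 → (30, 'aabbbb')
  19 → (4, 'abaaaaaaaaaabbbaaabbaaaaaaaabbbb')
  20 → (1, 'abaabaaaaaaaaaabbbaaabbaaaaaaaabbbb')
  21 → (21, 'abbaaaaaaaabbbb')
  22 → (15, 'abbbaaabbaaaaaaaabbbb')
  23 → (31, 'abbbb')
  24 → (35, 'b')
  25 → (5, 'baaaaaaaaaabbbaaabbaaaaaaaabbbb')
  26 → (23, 'baaaaaaaabbbb')
  27 → (18, 'baaabbaaaaaaaabbbb')
  28 → (2, 'baabaaaaaaaaaabbbaaabbaaaaaaaabbbb')
  29 → (0, 'babaabaaaaaaaaaabbbaaabbaaaaaaaabbbb')
  30 → (34, 'bb')
  31 → (22, 'bbaaaaaaaabbbb')
  32 → (17, 'bbaaabbaaaaaaaabbbb')
  33 → (33, 'bbb')
  34 → (16, 'bbbaaabbaaaaaaaabbbb')
  35 → (32, 'bbbb')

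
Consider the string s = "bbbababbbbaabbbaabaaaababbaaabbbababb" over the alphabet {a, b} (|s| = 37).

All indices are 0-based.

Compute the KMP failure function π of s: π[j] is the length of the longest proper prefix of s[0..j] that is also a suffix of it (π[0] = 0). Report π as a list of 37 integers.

[0, 1, 2, 0, 1, 0, 1, 2, 3, 3, 4, 0, 1, 2, 3, 4, 0, 1, 0, 0, 0, 0, 1, 0, 1, 2, 0, 0, 0, 1, 2, 3, 4, 5, 6, 7, 8]

π[0] = 0
j=1 s[j]='b': π[1]=1 (border 'b')
j=2 s[j]='b': π[2]=2 (border 'bb')
j=3 s[j]='a': k: 2→1→0; π[3]=0 (border '')
j=4 s[j]='b': π[4]=1 (border 'b')
j=5 s[j]='a': k: 1→0; π[5]=0 (border '')
j=6 s[j]='b': π[6]=1 (border 'b')
j=7 s[j]='b': π[7]=2 (border 'bb')
j=8 s[j]='b': π[8]=3 (border 'bbb')
j=9 s[j]='b': k: 3→2; π[9]=3 (border 'bbb')
j=10 s[j]='a': π[10]=4 (border 'bbba')
j=11 s[j]='a': k: 4→0; π[11]=0 (border '')
j=12 s[j]='b': π[12]=1 (border 'b')
j=13 s[j]='b': π[13]=2 (border 'bb')
j=14 s[j]='b': π[14]=3 (border 'bbb')
j=15 s[j]='a': π[15]=4 (border 'bbba')
j=16 s[j]='a': k: 4→0; π[16]=0 (border '')
j=17 s[j]='b': π[17]=1 (border 'b')
j=18 s[j]='a': k: 1→0; π[18]=0 (border '')
j=19 s[j]='a': π[19]=0 (border '')
j=20 s[j]='a': π[20]=0 (border '')
j=21 s[j]='a': π[21]=0 (border '')
j=22 s[j]='b': π[22]=1 (border 'b')
j=23 s[j]='a': k: 1→0; π[23]=0 (border '')
j=24 s[j]='b': π[24]=1 (border 'b')
j=25 s[j]='b': π[25]=2 (border 'bb')
j=26 s[j]='a': k: 2→1→0; π[26]=0 (border '')
j=27 s[j]='a': π[27]=0 (border '')
j=28 s[j]='a': π[28]=0 (border '')
j=29 s[j]='b': π[29]=1 (border 'b')
j=30 s[j]='b': π[30]=2 (border 'bb')
j=31 s[j]='b': π[31]=3 (border 'bbb')
j=32 s[j]='a': π[32]=4 (border 'bbba')
j=33 s[j]='b': π[33]=5 (border 'bbbab')
j=34 s[j]='a': π[34]=6 (border 'bbbaba')
j=35 s[j]='b': π[35]=7 (border 'bbbabab')
j=36 s[j]='b': π[36]=8 (border 'bbbababb')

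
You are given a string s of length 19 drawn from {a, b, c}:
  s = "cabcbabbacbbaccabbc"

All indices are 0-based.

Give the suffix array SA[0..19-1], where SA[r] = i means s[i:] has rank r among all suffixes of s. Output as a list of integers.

sorted suffixes:
  #0 SA[0]=5  'abbacbbaccabbc'
  #1 SA[1]=15  'abbc'
  #2 SA[2]=1  'abcbabbacbbaccabbc'
  #3 SA[3]=8  'acbbaccabbc'
  #4 SA[4]=12  'accabbc'
  #5 SA[5]=4  'babbacbbaccabbc'
  #6 SA[6]=7  'bacbbaccabbc'
  #7 SA[7]=11  'baccabbc'
  #8 SA[8]=6  'bbacbbaccabbc'
  #9 SA[9]=10  'bbaccabbc'
  #10 SA[10]=16  'bbc'
  #11 SA[11]=17  'bc'
  #12 SA[12]=2  'bcbabbacbbaccabbc'
  #13 SA[13]=18  'c'
  #14 SA[14]=14  'cabbc'
  #15 SA[15]=0  'cabcbabbacbbaccabbc'
  #16 SA[16]=3  'cbabbacbbaccabbc'
  #17 SA[17]=9  'cbbaccabbc'
  #18 SA[18]=13  'ccabbc'

[5, 15, 1, 8, 12, 4, 7, 11, 6, 10, 16, 17, 2, 18, 14, 0, 3, 9, 13]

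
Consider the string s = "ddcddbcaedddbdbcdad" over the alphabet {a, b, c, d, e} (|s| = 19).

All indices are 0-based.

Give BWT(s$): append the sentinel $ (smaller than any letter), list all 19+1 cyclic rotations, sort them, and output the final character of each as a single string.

rank  rotation              last
    0  $ddcddbcaedddbdbcdad  d
    1  ad$ddcddbcaedddbdbcd  d
    2  aedddbdbcdad$ddcddbc  c
    3  bcaedddbdbcdad$ddcdd  d
    4  bcdad$ddcddbcaedddbd  d
    5  bdbcdad$ddcddbcaeddd  d
    6  caedddbdbcdad$ddcddb  b
    7  cdad$ddcddbcaedddbdb  b
    8  cddbcaedddbdbcdad$dd  d
    9  d$ddcddbcaedddbdbcda  a
   10  dad$ddcddbcaedddbdbc  c
   11  dbcaedddbdbcdad$ddcd  d
   12  dbcdad$ddcddbcaedddb  b
   13  dbdbcdad$ddcddbcaedd  d
   14  dcddbcaedddbdbcdad$d  d
   15  ddbcaedddbdbcdad$ddc  c
   16  ddbdbcdad$ddcddbcaed  d
   17  ddcddbcaedddbdbcdad$  $
   18  dddbdbcdad$ddcddbcae  e
   19  edddbdbcdad$ddcddbca  a

ddcdddbbdacdbddcd$ea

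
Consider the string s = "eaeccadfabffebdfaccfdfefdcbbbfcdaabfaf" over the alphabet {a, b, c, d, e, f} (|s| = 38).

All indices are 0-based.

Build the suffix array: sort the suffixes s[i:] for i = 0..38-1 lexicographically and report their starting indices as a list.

rank→(start, suffix):
  0 → (32, 'aabfaf')
  1 → (33, 'abfaf')
  2 → (8, 'abffebdfaccfdfefdcbbbfcdaabfaf')
  3 → (16, 'accfdfefdcbbbfcdaabfaf')
  4 → (5, 'adfabffebdfaccfdfefdcbbbfcdaabfaf')
  5 → (1, 'aeccadfabffebdfaccfdfefdcbbbfcdaabfaf')
  6 → (36, 'af')
  7 → (26, 'bbbfcdaabfaf')
  8 → (27, 'bbfcdaabfaf')
  9 → (13, 'bdfaccfdfefdcbbbfcdaabfaf')
  10 → (34, 'bfaf')
  11 → (28, 'bfcdaabfaf')
  12 → (9, 'bffebdfaccfdfefdcbbbfcdaabfaf')
  13 → (4, 'cadfabffebdfaccfdfefdcbbbfcdaabfaf')
  14 → (25, 'cbbbfcdaabfaf')
  15 → (3, 'ccadfabffebdfaccfdfefdcbbbfcdaabfaf')
  16 → (17, 'ccfdfefdcbbbfcdaabfaf')
  17 → (30, 'cdaabfaf')
  18 → (18, 'cfdfefdcbbbfcdaabfaf')
  19 → (31, 'daabfaf')
  20 → (24, 'dcbbbfcdaabfaf')
  21 → (6, 'dfabffebdfaccfdfefdcbbbfcdaabfaf')
  22 → (14, 'dfaccfdfefdcbbbfcdaabfaf')
  23 → (20, 'dfefdcbbbfcdaabfaf')
  24 → (0, 'eaeccadfabffebdfaccfdfefdcbbbfcdaabfaf')
  25 → (12, 'ebdfaccfdfefdcbbbfcdaabfaf')
  26 → (2, 'eccadfabffebdfaccfdfefdcbbbfcdaabfaf')
  27 → (22, 'efdcbbbfcdaabfaf')
  28 → (37, 'f')
  29 → (7, 'fabffebdfaccfdfefdcbbbfcdaabfaf')
  30 → (15, 'faccfdfefdcbbbfcdaabfaf')
  31 → (35, 'faf')
  32 → (29, 'fcdaabfaf')
  33 → (23, 'fdcbbbfcdaabfaf')
  34 → (19, 'fdfefdcbbbfcdaabfaf')
  35 → (11, 'febdfaccfdfefdcbbbfcdaabfaf')
  36 → (21, 'fefdcbbbfcdaabfaf')
  37 → (10, 'ffebdfaccfdfefdcbbbfcdaabfaf')

[32, 33, 8, 16, 5, 1, 36, 26, 27, 13, 34, 28, 9, 4, 25, 3, 17, 30, 18, 31, 24, 6, 14, 20, 0, 12, 2, 22, 37, 7, 15, 35, 29, 23, 19, 11, 21, 10]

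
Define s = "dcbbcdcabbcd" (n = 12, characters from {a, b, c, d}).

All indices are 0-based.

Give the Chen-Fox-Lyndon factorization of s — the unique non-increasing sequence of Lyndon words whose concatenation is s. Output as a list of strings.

emit factor 1: 'd' (i=0, period=1)
emit factor 2: 'c' (i=1, period=1)
emit factor 3: 'bbcdc' (i=2, period=5)
emit factor 4: 'abbcd' (i=7, period=5)

["d", "c", "bbcdc", "abbcd"]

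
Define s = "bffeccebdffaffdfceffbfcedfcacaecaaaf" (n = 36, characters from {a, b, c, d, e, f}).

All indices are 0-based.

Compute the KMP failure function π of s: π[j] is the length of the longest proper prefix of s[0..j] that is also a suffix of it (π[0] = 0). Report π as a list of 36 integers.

π[0] = 0
j=1 s[j]='f': π[1]=0 (border '')
j=2 s[j]='f': π[2]=0 (border '')
j=3 s[j]='e': π[3]=0 (border '')
j=4 s[j]='c': π[4]=0 (border '')
j=5 s[j]='c': π[5]=0 (border '')
j=6 s[j]='e': π[6]=0 (border '')
j=7 s[j]='b': π[7]=1 (border 'b')
j=8 s[j]='d': k: 1→0; π[8]=0 (border '')
j=9 s[j]='f': π[9]=0 (border '')
j=10 s[j]='f': π[10]=0 (border '')
j=11 s[j]='a': π[11]=0 (border '')
j=12 s[j]='f': π[12]=0 (border '')
j=13 s[j]='f': π[13]=0 (border '')
j=14 s[j]='d': π[14]=0 (border '')
j=15 s[j]='f': π[15]=0 (border '')
j=16 s[j]='c': π[16]=0 (border '')
j=17 s[j]='e': π[17]=0 (border '')
j=18 s[j]='f': π[18]=0 (border '')
j=19 s[j]='f': π[19]=0 (border '')
j=20 s[j]='b': π[20]=1 (border 'b')
j=21 s[j]='f': π[21]=2 (border 'bf')
j=22 s[j]='c': k: 2→0; π[22]=0 (border '')
j=23 s[j]='e': π[23]=0 (border '')
j=24 s[j]='d': π[24]=0 (border '')
j=25 s[j]='f': π[25]=0 (border '')
j=26 s[j]='c': π[26]=0 (border '')
j=27 s[j]='a': π[27]=0 (border '')
j=28 s[j]='c': π[28]=0 (border '')
j=29 s[j]='a': π[29]=0 (border '')
j=30 s[j]='e': π[30]=0 (border '')
j=31 s[j]='c': π[31]=0 (border '')
j=32 s[j]='a': π[32]=0 (border '')
j=33 s[j]='a': π[33]=0 (border '')
j=34 s[j]='a': π[34]=0 (border '')
j=35 s[j]='f': π[35]=0 (border '')

[0, 0, 0, 0, 0, 0, 0, 1, 0, 0, 0, 0, 0, 0, 0, 0, 0, 0, 0, 0, 1, 2, 0, 0, 0, 0, 0, 0, 0, 0, 0, 0, 0, 0, 0, 0]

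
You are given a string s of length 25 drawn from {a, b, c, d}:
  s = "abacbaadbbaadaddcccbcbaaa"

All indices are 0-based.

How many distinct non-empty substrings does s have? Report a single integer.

287

rank | idx | suffix
   0 |  24 | a
   1 |  23 | aa
   2 |  22 | aaa
   3 |  10 | aadaddcccbcbaaa
   4 |   5 | aadbbaadaddcccbcbaaa
   5 |   0 | abacbaadbbaadaddcccbcbaaa
   6 |   2 | acbaadbbaadaddcccbcbaaa
   7 |  11 | adaddcccbcbaaa
   8 |   6 | adbbaadaddcccbcbaaa
   9 |  13 | addcccbcbaaa
  10 |  21 | baaa
  11 |   9 | baadaddcccbcbaaa
  12 |   4 | baadbbaadaddcccbcbaaa
  13 |   1 | bacbaadbbaadaddcccbcbaaa
  14 |   8 | bbaadaddcccbcbaaa
  15 |  19 | bcbaaa
  16 |  20 | cbaaa
  17 |   3 | cbaadbbaadaddcccbcbaaa
  18 |  18 | cbcbaaa
  19 |  17 | ccbcbaaa
  20 |  16 | cccbcbaaa
  21 |  12 | daddcccbcbaaa
  22 |   7 | dbbaadaddcccbcbaaa
  23 |  15 | dcccbcbaaa
  24 |  14 | ddcccbcbaaa

SA = [24, 23, 22, 10, 5, 0, 2, 11, 6, 13, 21, 9, 4, 1, 8, 19, 20, 3, 18, 17, 16, 12, 7, 15, 14]
i: (SA[i-1],SA[i]) lcp shared
  1: (24,23) 1 'a'
  2: (23,22) 2 'aa'
  3: (22,10) 2 'aa'
  4: (10,5) 3 'aad'
  5: (5,0) 1 'a'
  6: (0,2) 1 'a'
  7: (2,11) 1 'a'
  8: (11,6) 2 'ad'
  9: (6,13) 2 'ad'
  10: (13,21) 0 ''
  11: (21,9) 3 'baa'
  12: (9,4) 4 'baad'
  13: (4,1) 2 'ba'
  14: (1,8) 1 'b'
  15: (8,19) 1 'b'
  16: (19,20) 0 ''
  17: (20,3) 4 'cbaa'
  18: (3,18) 2 'cb'
  19: (18,17) 1 'c'
  20: (17,16) 2 'cc'
  21: (16,12) 0 ''
  22: (12,7) 1 'd'
  23: (7,15) 1 'd'
  24: (15,14) 1 'd'

n(n+1)/2 = 25·26/2 = 325
Σ LCP = 0 + 1 + 2 + 2 + 3 + 1 + 1 + 1 + 2 + 2 + 0 + 3 + 4 + 2 + 1 + 1 + 0 + 4 + 2 + 1 + 2 + 0 + 1 + 1 + 1 = 38
distinct = 325 − 38 = 287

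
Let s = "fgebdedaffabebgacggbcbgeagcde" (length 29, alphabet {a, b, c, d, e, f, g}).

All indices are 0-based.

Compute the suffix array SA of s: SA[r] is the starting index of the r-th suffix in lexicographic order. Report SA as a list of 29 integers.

sorted suffixes:
  #0 SA[0]=10  'abebgacggbcbgeagcde'
  #1 SA[1]=15  'acggbcbgeagcde'
  #2 SA[2]=7  'affabebgacggbcbgeagcde'
  #3 SA[3]=24  'agcde'
  #4 SA[4]=19  'bcbgeagcde'
  #5 SA[5]=3  'bdedaffabebgacggbcbgeagcde'
  #6 SA[6]=11  'bebgacggbcbgeagcde'
  #7 SA[7]=13  'bgacggbcbgeagcde'
  #8 SA[8]=21  'bgeagcde'
  #9 SA[9]=20  'cbgeagcde'
  #10 SA[10]=26  'cde'
  #11 SA[11]=16  'cggbcbgeagcde'
  #12 SA[12]=6  'daffabebgacggbcbgeagcde'
  #13 SA[13]=27  'de'
  #14 SA[14]=4  'dedaffabebgacggbcbgeagcde'
  #15 SA[15]=28  'e'
  #16 SA[16]=23  'eagcde'
  #17 SA[17]=2  'ebdedaffabebgacggbcbgeagcde'
  #18 SA[18]=12  'ebgacggbcbgeagcde'
  #19 SA[19]=5  'edaffabebgacggbcbgeagcde'
  #20 SA[20]=9  'fabebgacggbcbgeagcde'
  #21 SA[21]=8  'ffabebgacggbcbgeagcde'
  #22 SA[22]=0  'fgebdedaffabebgacggbcbgeagcde'
  #23 SA[23]=14  'gacggbcbgeagcde'
  #24 SA[24]=18  'gbcbgeagcde'
  #25 SA[25]=25  'gcde'
  #26 SA[26]=22  'geagcde'
  #27 SA[27]=1  'gebdedaffabebgacggbcbgeagcde'
  #28 SA[28]=17  'ggbcbgeagcde'

[10, 15, 7, 24, 19, 3, 11, 13, 21, 20, 26, 16, 6, 27, 4, 28, 23, 2, 12, 5, 9, 8, 0, 14, 18, 25, 22, 1, 17]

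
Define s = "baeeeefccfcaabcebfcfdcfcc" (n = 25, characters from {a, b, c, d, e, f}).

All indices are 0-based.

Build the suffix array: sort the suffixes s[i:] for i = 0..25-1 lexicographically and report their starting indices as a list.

[11, 12, 1, 0, 13, 16, 24, 10, 23, 7, 14, 8, 21, 18, 20, 15, 2, 3, 4, 5, 9, 22, 6, 17, 19]

sorted suffixes:
  #0 SA[0]=11  'aabcebfcfdcfcc'
  #1 SA[1]=12  'abcebfcfdcfcc'
  #2 SA[2]=1  'aeeeefccfcaabcebfcfdcfcc'
  #3 SA[3]=0  'baeeeefccfcaabcebfcfdcfcc'
  #4 SA[4]=13  'bcebfcfdcfcc'
  #5 SA[5]=16  'bfcfdcfcc'
  #6 SA[6]=24  'c'
  #7 SA[7]=10  'caabcebfcfdcfcc'
  #8 SA[8]=23  'cc'
  #9 SA[9]=7  'ccfcaabcebfcfdcfcc'
  #10 SA[10]=14  'cebfcfdcfcc'
  #11 SA[11]=8  'cfcaabcebfcfdcfcc'
  #12 SA[12]=21  'cfcc'
  #13 SA[13]=18  'cfdcfcc'
  #14 SA[14]=20  'dcfcc'
  #15 SA[15]=15  'ebfcfdcfcc'
  #16 SA[16]=2  'eeeefccfcaabcebfcfdcfcc'
  #17 SA[17]=3  'eeefccfcaabcebfcfdcfcc'
  #18 SA[18]=4  'eefccfcaabcebfcfdcfcc'
  #19 SA[19]=5  'efccfcaabcebfcfdcfcc'
  #20 SA[20]=9  'fcaabcebfcfdcfcc'
  #21 SA[21]=22  'fcc'
  #22 SA[22]=6  'fccfcaabcebfcfdcfcc'
  #23 SA[23]=17  'fcfdcfcc'
  #24 SA[24]=19  'fdcfcc'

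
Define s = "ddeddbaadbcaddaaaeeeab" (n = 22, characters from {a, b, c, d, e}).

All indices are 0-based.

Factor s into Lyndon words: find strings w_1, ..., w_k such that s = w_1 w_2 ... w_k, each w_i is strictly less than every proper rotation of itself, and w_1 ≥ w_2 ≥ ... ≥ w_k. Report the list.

["dde", "d", "d", "b", "aadbcadd", "aaaeeeab"]

emit factor 1: 'dde' (i=0, period=3)
emit factor 2: 'd' (i=3, period=1)
emit factor 3: 'd' (i=4, period=1)
emit factor 4: 'b' (i=5, period=1)
emit factor 5: 'aadbcadd' (i=6, period=8)
emit factor 6: 'aaaeeeab' (i=14, period=8)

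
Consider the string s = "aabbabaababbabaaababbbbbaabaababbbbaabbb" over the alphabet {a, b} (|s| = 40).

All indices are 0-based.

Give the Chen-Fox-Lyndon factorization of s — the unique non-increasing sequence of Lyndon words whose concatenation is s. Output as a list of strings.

emit factor 1: 'aabbab' (i=0, period=6)
emit factor 2: 'aababbab' (i=6, period=8)
emit factor 3: 'aaababbbbbaabaababbbbaabbb' (i=14, period=26)

["aabbab", "aababbab", "aaababbbbbaabaababbbbaabbb"]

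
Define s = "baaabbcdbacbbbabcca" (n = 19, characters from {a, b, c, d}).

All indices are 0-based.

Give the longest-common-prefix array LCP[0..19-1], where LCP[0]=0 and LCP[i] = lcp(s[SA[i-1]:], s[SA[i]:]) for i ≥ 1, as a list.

[0, 1, 2, 1, 2, 1, 0, 2, 2, 1, 2, 2, 1, 2, 0, 1, 1, 1, 0]

rank→(start, suffix):
  0 → (18, 'a')
  1 → (1, 'aaabbcdbacbbbabcca')
  2 → (2, 'aabbcdbacbbbabcca')
  3 → (3, 'abbcdbacbbbabcca')
  4 → (14, 'abcca')
  5 → (9, 'acbbbabcca')
  6 → (0, 'baaabbcdbacbbbabcca')
  7 → (13, 'babcca')
  8 → (8, 'bacbbbabcca')
  9 → (12, 'bbabcca')
  10 → (11, 'bbbabcca')
  11 → (4, 'bbcdbacbbbabcca')
  12 → (15, 'bcca')
  13 → (5, 'bcdbacbbbabcca')
  14 → (17, 'ca')
  15 → (10, 'cbbbabcca')
  16 → (16, 'cca')
  17 → (6, 'cdbacbbbabcca')
  18 → (7, 'dbacbbbabcca')

SA = [18, 1, 2, 3, 14, 9, 0, 13, 8, 12, 11, 4, 15, 5, 17, 10, 16, 6, 7]
rank  pair      lcp
   1  s[18:],s[1:]  1  'a'
   2  s[1:],s[2:]  2  'aa'
   3  s[2:],s[3:]  1  'a'
   4  s[3:],s[14:]  2  'ab'
   5  s[14:],s[9:]  1  'a'
   6  s[9:],s[0:]  0  ''
   7  s[0:],s[13:]  2  'ba'
   8  s[13:],s[8:]  2  'ba'
   9  s[8:],s[12:]  1  'b'
  10  s[12:],s[11:]  2  'bb'
  11  s[11:],s[4:]  2  'bb'
  12  s[4:],s[15:]  1  'b'
  13  s[15:],s[5:]  2  'bc'
  14  s[5:],s[17:]  0  ''
  15  s[17:],s[10:]  1  'c'
  16  s[10:],s[16:]  1  'c'
  17  s[16:],s[6:]  1  'c'
  18  s[6:],s[7:]  0  ''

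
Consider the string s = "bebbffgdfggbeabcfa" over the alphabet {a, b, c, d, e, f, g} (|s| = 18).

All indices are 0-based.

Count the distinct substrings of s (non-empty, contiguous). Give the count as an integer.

rank | idx | suffix
   0 |  17 | a
   1 |  13 | abcfa
   2 |   2 | bbffgdfggbeabcfa
   3 |  14 | bcfa
   4 |  11 | beabcfa
   5 |   0 | bebbffgdfggbeabcfa
   6 |   3 | bffgdfggbeabcfa
   7 |  15 | cfa
   8 |   7 | dfggbeabcfa
   9 |  12 | eabcfa
  10 |   1 | ebbffgdfggbeabcfa
  11 |  16 | fa
  12 |   4 | ffgdfggbeabcfa
  13 |   5 | fgdfggbeabcfa
  14 |   8 | fggbeabcfa
  15 |  10 | gbeabcfa
  16 |   6 | gdfggbeabcfa
  17 |   9 | ggbeabcfa

SA = [17, 13, 2, 14, 11, 0, 3, 15, 7, 12, 1, 16, 4, 5, 8, 10, 6, 9]
i: (SA[i-1],SA[i]) lcp shared
  1: (17,13) 1 'a'
  2: (13,2) 0 ''
  3: (2,14) 1 'b'
  4: (14,11) 1 'b'
  5: (11,0) 2 'be'
  6: (0,3) 1 'b'
  7: (3,15) 0 ''
  8: (15,7) 0 ''
  9: (7,12) 0 ''
  10: (12,1) 1 'e'
  11: (1,16) 0 ''
  12: (16,4) 1 'f'
  13: (4,5) 1 'f'
  14: (5,8) 2 'fg'
  15: (8,10) 0 ''
  16: (10,6) 1 'g'
  17: (6,9) 1 'g'

n(n+1)/2 = 18·19/2 = 171
Σ LCP = 0 + 1 + 0 + 1 + 1 + 2 + 1 + 0 + 0 + 0 + 1 + 0 + 1 + 1 + 2 + 0 + 1 + 1 = 13
distinct = 171 − 13 = 158

158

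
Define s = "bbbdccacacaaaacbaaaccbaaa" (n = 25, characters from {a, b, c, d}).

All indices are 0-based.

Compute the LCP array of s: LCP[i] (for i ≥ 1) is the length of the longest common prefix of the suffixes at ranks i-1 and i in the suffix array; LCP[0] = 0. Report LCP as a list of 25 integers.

[0, 1, 2, 3, 3, 4, 2, 3, 1, 3, 2, 2, 0, 4, 1, 2, 1, 0, 2, 4, 1, 5, 1, 2, 0]

rank→(start, suffix):
  0 → (24, 'a')
  1 → (23, 'aa')
  2 → (22, 'aaa')
  3 → (10, 'aaaacbaaaccbaaa')
  4 → (11, 'aaacbaaaccbaaa')
  5 → (16, 'aaaccbaaa')
  6 → (12, 'aacbaaaccbaaa')
  7 → (17, 'aaccbaaa')
  8 → (8, 'acaaaacbaaaccbaaa')
  9 → (6, 'acacaaaacbaaaccbaaa')
  10 → (13, 'acbaaaccbaaa')
  11 → (18, 'accbaaa')
  12 → (21, 'baaa')
  13 → (15, 'baaaccbaaa')
  14 → (0, 'bbbdccacacaaaacbaaaccbaaa')
  15 → (1, 'bbdccacacaaaacbaaaccbaaa')
  16 → (2, 'bdccacacaaaacbaaaccbaaa')
  17 → (9, 'caaaacbaaaccbaaa')
  18 → (7, 'cacaaaacbaaaccbaaa')
  19 → (5, 'cacacaaaacbaaaccbaaa')
  20 → (20, 'cbaaa')
  21 → (14, 'cbaaaccbaaa')
  22 → (4, 'ccacacaaaacbaaaccbaaa')
  23 → (19, 'ccbaaa')
  24 → (3, 'dccacacaaaacbaaaccbaaa')

SA = [24, 23, 22, 10, 11, 16, 12, 17, 8, 6, 13, 18, 21, 15, 0, 1, 2, 9, 7, 5, 20, 14, 4, 19, 3]
i: (SA[i-1],SA[i]) lcp shared
  1: (24,23) 1 'a'
  2: (23,22) 2 'aa'
  3: (22,10) 3 'aaa'
  4: (10,11) 3 'aaa'
  5: (11,16) 4 'aaac'
  6: (16,12) 2 'aa'
  7: (12,17) 3 'aac'
  8: (17,8) 1 'a'
  9: (8,6) 3 'aca'
  10: (6,13) 2 'ac'
  11: (13,18) 2 'ac'
  12: (18,21) 0 ''
  13: (21,15) 4 'baaa'
  14: (15,0) 1 'b'
  15: (0,1) 2 'bb'
  16: (1,2) 1 'b'
  17: (2,9) 0 ''
  18: (9,7) 2 'ca'
  19: (7,5) 4 'caca'
  20: (5,20) 1 'c'
  21: (20,14) 5 'cbaaa'
  22: (14,4) 1 'c'
  23: (4,19) 2 'cc'
  24: (19,3) 0 ''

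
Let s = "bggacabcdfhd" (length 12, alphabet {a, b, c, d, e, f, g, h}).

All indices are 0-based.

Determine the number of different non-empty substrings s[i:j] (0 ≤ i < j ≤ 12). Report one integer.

73

rank | idx | suffix
   0 |   5 | abcdfhd
   1 |   3 | acabcdfhd
   2 |   6 | bcdfhd
   3 |   0 | bggacabcdfhd
   4 |   4 | cabcdfhd
   5 |   7 | cdfhd
   6 |  11 | d
   7 |   8 | dfhd
   8 |   9 | fhd
   9 |   2 | gacabcdfhd
  10 |   1 | ggacabcdfhd
  11 |  10 | hd

SA = [5, 3, 6, 0, 4, 7, 11, 8, 9, 2, 1, 10]
[i] adj suffixes → lcp
  [1] 5/3 → 1 ('a')
  [2] 3/6 → 0 ('')
  [3] 6/0 → 1 ('b')
  [4] 0/4 → 0 ('')
  [5] 4/7 → 1 ('c')
  [6] 7/11 → 0 ('')
  [7] 11/8 → 1 ('d')
  [8] 8/9 → 0 ('')
  [9] 9/2 → 0 ('')
  [10] 2/1 → 1 ('g')
  [11] 1/10 → 0 ('')

n(n+1)/2 = 12·13/2 = 78
Σ LCP = 0 + 1 + 0 + 1 + 0 + 1 + 0 + 1 + 0 + 0 + 1 + 0 = 5
distinct = 78 − 5 = 73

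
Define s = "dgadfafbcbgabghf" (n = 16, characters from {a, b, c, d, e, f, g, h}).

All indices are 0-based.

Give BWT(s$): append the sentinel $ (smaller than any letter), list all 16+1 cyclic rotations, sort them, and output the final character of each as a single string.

rank  rotation           last
    0  $dgadfafbcbgabghf  f
    1  abghf$dgadfafbcbg  g
    2  adfafbcbgabghf$dg  g
    3  afbcbgabghf$dgadf  f
    4  bcbgabghf$dgadfaf  f
    5  bgabghf$dgadfafbc  c
    6  bghf$dgadfafbcbga  a
    7  cbgabghf$dgadfafb  b
    8  dfafbcbgabghf$dga  a
    9  dgadfafbcbgabghf$  $
   10  f$dgadfafbcbgabgh  h
   11  fafbcbgabghf$dgad  d
   12  fbcbgabghf$dgadfa  a
   13  gabghf$dgadfafbcb  b
   14  gadfafbcbgabghf$d  d
   15  ghf$dgadfafbcbgab  b
   16  hf$dgadfafbcbgabg  g

fggffcaba$hdabdbg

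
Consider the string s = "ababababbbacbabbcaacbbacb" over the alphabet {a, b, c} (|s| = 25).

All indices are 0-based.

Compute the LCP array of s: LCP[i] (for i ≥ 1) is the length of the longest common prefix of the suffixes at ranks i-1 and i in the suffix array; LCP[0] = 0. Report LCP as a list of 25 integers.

sorted suffixes:
  #0 SA[0]=17  'aacbbacb'
  #1 SA[1]=0  'ababababbbacbabbcaacbbacb'
  #2 SA[2]=2  'abababbbacbabbcaacbbacb'
  #3 SA[3]=4  'ababbbacbabbcaacbbacb'
  #4 SA[4]=6  'abbbacbabbcaacbbacb'
  #5 SA[5]=13  'abbcaacbbacb'
  #6 SA[6]=22  'acb'
  #7 SA[7]=10  'acbabbcaacbbacb'
  #8 SA[8]=18  'acbbacb'
  #9 SA[9]=24  'b'
  #10 SA[10]=1  'babababbbacbabbcaacbbacb'
  #11 SA[11]=3  'bababbbacbabbcaacbbacb'
  #12 SA[12]=5  'babbbacbabbcaacbbacb'
  #13 SA[13]=12  'babbcaacbbacb'
  #14 SA[14]=21  'bacb'
  #15 SA[15]=9  'bacbabbcaacbbacb'
  #16 SA[16]=20  'bbacb'
  #17 SA[17]=8  'bbacbabbcaacbbacb'
  #18 SA[18]=7  'bbbacbabbcaacbbacb'
  #19 SA[19]=14  'bbcaacbbacb'
  #20 SA[20]=15  'bcaacbbacb'
  #21 SA[21]=16  'caacbbacb'
  #22 SA[22]=23  'cb'
  #23 SA[23]=11  'cbabbcaacbbacb'
  #24 SA[24]=19  'cbbacb'

SA = [17, 0, 2, 4, 6, 13, 22, 10, 18, 24, 1, 3, 5, 12, 21, 9, 20, 8, 7, 14, 15, 16, 23, 11, 19]
i: (SA[i-1],SA[i]) lcp shared
  1: (17,0) 1 'a'
  2: (0,2) 6 'ababab'
  3: (2,4) 4 'abab'
  4: (4,6) 2 'ab'
  5: (6,13) 3 'abb'
  6: (13,22) 1 'a'
  7: (22,10) 3 'acb'
  8: (10,18) 3 'acb'
  9: (18,24) 0 ''
  10: (24,1) 1 'b'
  11: (1,3) 5 'babab'
  12: (3,5) 3 'bab'
  13: (5,12) 4 'babb'
  14: (12,21) 2 'ba'
  15: (21,9) 4 'bacb'
  16: (9,20) 1 'b'
  17: (20,8) 5 'bbacb'
  18: (8,7) 2 'bb'
  19: (7,14) 2 'bb'
  20: (14,15) 1 'b'
  21: (15,16) 0 ''
  22: (16,23) 1 'c'
  23: (23,11) 2 'cb'
  24: (11,19) 2 'cb'

[0, 1, 6, 4, 2, 3, 1, 3, 3, 0, 1, 5, 3, 4, 2, 4, 1, 5, 2, 2, 1, 0, 1, 2, 2]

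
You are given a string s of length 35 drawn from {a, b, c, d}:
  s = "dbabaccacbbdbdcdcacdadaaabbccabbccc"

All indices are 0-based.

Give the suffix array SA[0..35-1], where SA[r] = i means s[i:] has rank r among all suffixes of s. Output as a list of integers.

[22, 23, 2, 24, 29, 7, 4, 17, 20, 1, 3, 25, 30, 9, 26, 31, 10, 12, 34, 28, 6, 16, 8, 33, 27, 5, 32, 18, 14, 21, 19, 0, 11, 15, 13]

rank | idx | suffix
   0 |  22 | aaabbccabbccc
   1 |  23 | aabbccabbccc
   2 |   2 | abaccacbbdbdcdcacdadaaabbccabbccc
   3 |  24 | abbccabbccc
   4 |  29 | abbccc
   5 |   7 | acbbdbdcdcacdadaaabbccabbccc
   6 |   4 | accacbbdbdcdcacdadaaabbccabbccc
   7 |  17 | acdadaaabbccabbccc
   8 |  20 | adaaabbccabbccc
   9 |   1 | babaccacbbdbdcdcacdadaaabbccabbccc
  10 |   3 | baccacbbdbdcdcacdadaaabbccabbccc
  11 |  25 | bbccabbccc
  12 |  30 | bbccc
  13 |   9 | bbdbdcdcacdadaaabbccabbccc
  14 |  26 | bccabbccc
  15 |  31 | bccc
  16 |  10 | bdbdcdcacdadaaabbccabbccc
  17 |  12 | bdcdcacdadaaabbccabbccc
  18 |  34 | c
  19 |  28 | cabbccc
  20 |   6 | cacbbdbdcdcacdadaaabbccabbccc
  21 |  16 | cacdadaaabbccabbccc
  22 |   8 | cbbdbdcdcacdadaaabbccabbccc
  23 |  33 | cc
  24 |  27 | ccabbccc
  25 |   5 | ccacbbdbdcdcacdadaaabbccabbccc
  26 |  32 | ccc
  27 |  18 | cdadaaabbccabbccc
  28 |  14 | cdcacdadaaabbccabbccc
  29 |  21 | daaabbccabbccc
  30 |  19 | dadaaabbccabbccc
  31 |   0 | dbabaccacbbdbdcdcacdadaaabbccabbccc
  32 |  11 | dbdcdcacdadaaabbccabbccc
  33 |  15 | dcacdadaaabbccabbccc
  34 |  13 | dcdcacdadaaabbccabbccc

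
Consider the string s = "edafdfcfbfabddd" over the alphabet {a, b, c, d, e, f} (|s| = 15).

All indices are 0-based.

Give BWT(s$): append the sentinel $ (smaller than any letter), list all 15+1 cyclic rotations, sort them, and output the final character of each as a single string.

dfdaffdedbf$bcda

rank  rotation          last
    0  $edafdfcfbfabddd  d
    1  abddd$edafdfcfbf  f
    2  afdfcfbfabddd$ed  d
    3  bddd$edafdfcfbfa  a
    4  bfabddd$edafdfcf  f
    5  cfbfabddd$edafdf  f
    6  d$edafdfcfbfabdd  d
    7  dafdfcfbfabddd$e  e
    8  dd$edafdfcfbfabd  d
    9  ddd$edafdfcfbfab  b
   10  dfcfbfabddd$edaf  f
   11  edafdfcfbfabddd$  $
   12  fabddd$edafdfcfb  b
   13  fbfabddd$edafdfc  c
   14  fcfbfabddd$edafd  d
   15  fdfcfbfabddd$eda  a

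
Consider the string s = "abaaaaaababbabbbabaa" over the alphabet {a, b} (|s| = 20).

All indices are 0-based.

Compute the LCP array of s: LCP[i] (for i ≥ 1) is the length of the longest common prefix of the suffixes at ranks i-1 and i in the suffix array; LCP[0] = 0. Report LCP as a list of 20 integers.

[0, 1, 2, 5, 4, 3, 2, 1, 4, 3, 2, 3, 0, 3, 2, 3, 4, 1, 4, 2]

sorted suffixes:
  #0 SA[0]=19  'a'
  #1 SA[1]=18  'aa'
  #2 SA[2]=2  'aaaaaababbabbbabaa'
  #3 SA[3]=3  'aaaaababbabbbabaa'
  #4 SA[4]=4  'aaaababbabbbabaa'
  #5 SA[5]=5  'aaababbabbbabaa'
  #6 SA[6]=6  'aababbabbbabaa'
  #7 SA[7]=16  'abaa'
  #8 SA[8]=0  'abaaaaaababbabbbabaa'
  #9 SA[9]=7  'ababbabbbabaa'
  #10 SA[10]=9  'abbabbbabaa'
  #11 SA[11]=12  'abbbabaa'
  #12 SA[12]=17  'baa'
  #13 SA[13]=1  'baaaaaababbabbbabaa'
  #14 SA[14]=15  'babaa'
  #15 SA[15]=8  'babbabbbabaa'
  #16 SA[16]=11  'babbbabaa'
  #17 SA[17]=14  'bbabaa'
  #18 SA[18]=10  'bbabbbabaa'
  #19 SA[19]=13  'bbbabaa'

SA = [19, 18, 2, 3, 4, 5, 6, 16, 0, 7, 9, 12, 17, 1, 15, 8, 11, 14, 10, 13]
[i] adj suffixes → lcp
  [1] 19/18 → 1 ('a')
  [2] 18/2 → 2 ('aa')
  [3] 2/3 → 5 ('aaaaa')
  [4] 3/4 → 4 ('aaaa')
  [5] 4/5 → 3 ('aaa')
  [6] 5/6 → 2 ('aa')
  [7] 6/16 → 1 ('a')
  [8] 16/0 → 4 ('abaa')
  [9] 0/7 → 3 ('aba')
  [10] 7/9 → 2 ('ab')
  [11] 9/12 → 3 ('abb')
  [12] 12/17 → 0 ('')
  [13] 17/1 → 3 ('baa')
  [14] 1/15 → 2 ('ba')
  [15] 15/8 → 3 ('bab')
  [16] 8/11 → 4 ('babb')
  [17] 11/14 → 1 ('b')
  [18] 14/10 → 4 ('bbab')
  [19] 10/13 → 2 ('bb')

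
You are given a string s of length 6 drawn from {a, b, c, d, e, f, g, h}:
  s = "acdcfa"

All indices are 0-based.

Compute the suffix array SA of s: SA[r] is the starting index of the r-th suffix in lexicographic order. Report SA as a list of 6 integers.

rank→(start, suffix):
  0 → (5, 'a')
  1 → (0, 'acdcfa')
  2 → (1, 'cdcfa')
  3 → (3, 'cfa')
  4 → (2, 'dcfa')
  5 → (4, 'fa')

[5, 0, 1, 3, 2, 4]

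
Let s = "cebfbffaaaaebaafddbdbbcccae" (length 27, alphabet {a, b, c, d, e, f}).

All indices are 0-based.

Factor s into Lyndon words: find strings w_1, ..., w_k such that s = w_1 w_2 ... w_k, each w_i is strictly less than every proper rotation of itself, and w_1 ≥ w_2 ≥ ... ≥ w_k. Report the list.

["ce", "bfbff", "aaaaebaafddbdbbcccae"]

emit factor 1: 'ce' (i=0, period=2)
emit factor 2: 'bfbff' (i=2, period=5)
emit factor 3: 'aaaaebaafddbdbbcccae' (i=7, period=20)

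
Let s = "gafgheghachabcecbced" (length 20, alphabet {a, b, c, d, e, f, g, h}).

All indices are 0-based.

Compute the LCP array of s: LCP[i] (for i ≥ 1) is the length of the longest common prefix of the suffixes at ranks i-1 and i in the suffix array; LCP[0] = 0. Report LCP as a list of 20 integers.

sorted suffixes:
  #0 SA[0]=11  'abcecbced'
  #1 SA[1]=8  'achabcecbced'
  #2 SA[2]=1  'afgheghachabcecbced'
  #3 SA[3]=12  'bcecbced'
  #4 SA[4]=16  'bced'
  #5 SA[5]=15  'cbced'
  #6 SA[6]=13  'cecbced'
  #7 SA[7]=17  'ced'
  #8 SA[8]=9  'chabcecbced'
  #9 SA[9]=19  'd'
  #10 SA[10]=14  'ecbced'
  #11 SA[11]=18  'ed'
  #12 SA[12]=5  'eghachabcecbced'
  #13 SA[13]=2  'fgheghachabcecbced'
  #14 SA[14]=0  'gafgheghachabcecbced'
  #15 SA[15]=6  'ghachabcecbced'
  #16 SA[16]=3  'gheghachabcecbced'
  #17 SA[17]=10  'habcecbced'
  #18 SA[18]=7  'hachabcecbced'
  #19 SA[19]=4  'heghachabcecbced'

SA = [11, 8, 1, 12, 16, 15, 13, 17, 9, 19, 14, 18, 5, 2, 0, 6, 3, 10, 7, 4]
rank  pair      lcp
   1  s[11:],s[8:]  1  'a'
   2  s[8:],s[1:]  1  'a'
   3  s[1:],s[12:]  0  ''
   4  s[12:],s[16:]  3  'bce'
   5  s[16:],s[15:]  0  ''
   6  s[15:],s[13:]  1  'c'
   7  s[13:],s[17:]  2  'ce'
   8  s[17:],s[9:]  1  'c'
   9  s[9:],s[19:]  0  ''
  10  s[19:],s[14:]  0  ''
  11  s[14:],s[18:]  1  'e'
  12  s[18:],s[5:]  1  'e'
  13  s[5:],s[2:]  0  ''
  14  s[2:],s[0:]  0  ''
  15  s[0:],s[6:]  1  'g'
  16  s[6:],s[3:]  2  'gh'
  17  s[3:],s[10:]  0  ''
  18  s[10:],s[7:]  2  'ha'
  19  s[7:],s[4:]  1  'h'

[0, 1, 1, 0, 3, 0, 1, 2, 1, 0, 0, 1, 1, 0, 0, 1, 2, 0, 2, 1]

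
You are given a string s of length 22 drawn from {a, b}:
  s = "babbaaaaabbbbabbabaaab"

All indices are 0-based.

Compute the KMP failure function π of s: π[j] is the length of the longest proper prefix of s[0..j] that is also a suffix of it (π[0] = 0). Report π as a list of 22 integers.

[0, 0, 1, 1, 2, 0, 0, 0, 0, 1, 1, 1, 1, 2, 3, 4, 5, 3, 2, 0, 0, 1]

π[0] = 0
j=1 s[j]='a': π[1]=0 (border '')
j=2 s[j]='b': π[2]=1 (border 'b')
j=3 s[j]='b': k: 1→0; π[3]=1 (border 'b')
j=4 s[j]='a': π[4]=2 (border 'ba')
j=5 s[j]='a': k: 2→0; π[5]=0 (border '')
j=6 s[j]='a': π[6]=0 (border '')
j=7 s[j]='a': π[7]=0 (border '')
j=8 s[j]='a': π[8]=0 (border '')
j=9 s[j]='b': π[9]=1 (border 'b')
j=10 s[j]='b': k: 1→0; π[10]=1 (border 'b')
j=11 s[j]='b': k: 1→0; π[11]=1 (border 'b')
j=12 s[j]='b': k: 1→0; π[12]=1 (border 'b')
j=13 s[j]='a': π[13]=2 (border 'ba')
j=14 s[j]='b': π[14]=3 (border 'bab')
j=15 s[j]='b': π[15]=4 (border 'babb')
j=16 s[j]='a': π[16]=5 (border 'babba')
j=17 s[j]='b': k: 5→2; π[17]=3 (border 'bab')
j=18 s[j]='a': k: 3→1; π[18]=2 (border 'ba')
j=19 s[j]='a': k: 2→0; π[19]=0 (border '')
j=20 s[j]='a': π[20]=0 (border '')
j=21 s[j]='b': π[21]=1 (border 'b')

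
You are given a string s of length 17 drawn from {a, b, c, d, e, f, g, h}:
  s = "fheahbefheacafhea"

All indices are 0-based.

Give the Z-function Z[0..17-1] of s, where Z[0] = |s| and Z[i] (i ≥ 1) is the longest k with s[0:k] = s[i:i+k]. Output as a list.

Z[0]=17
i=1: outside box; Z[1]=0
i=2: outside box; Z[2]=0
i=3: outside box; Z[3]=0
i=4: outside box; Z[4]=0
i=5: outside box; Z[5]=0
i=6: outside box; Z[6]=0
i=7: outside box; Z[7]=4 scan→box=[7,11)
i=8: min(r-i=3, Z[1]=0)=0; Z[8]=0
i=9: min(r-i=2, Z[2]=0)=0; Z[9]=0
i=10: min(r-i=1, Z[3]=0)=0; Z[10]=0
i=11: outside box; Z[11]=0
i=12: outside box; Z[12]=0
i=13: outside box; Z[13]=4 scan→box=[13,17)
i=14: min(r-i=3, Z[1]=0)=0; Z[14]=0
i=15: min(r-i=2, Z[2]=0)=0; Z[15]=0
i=16: min(r-i=1, Z[3]=0)=0; Z[16]=0

[17, 0, 0, 0, 0, 0, 0, 4, 0, 0, 0, 0, 0, 4, 0, 0, 0]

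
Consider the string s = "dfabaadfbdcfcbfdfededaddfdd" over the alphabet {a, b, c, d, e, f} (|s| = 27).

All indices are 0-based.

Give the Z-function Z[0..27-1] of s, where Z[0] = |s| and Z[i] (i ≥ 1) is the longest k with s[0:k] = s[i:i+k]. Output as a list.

[27, 0, 0, 0, 0, 0, 2, 0, 0, 1, 0, 0, 0, 0, 0, 2, 0, 0, 1, 0, 1, 0, 1, 2, 0, 1, 1]

Z[0]=27
i=1: fresh scan; Z[1]=0
i=2: fresh scan; Z[2]=0
i=3: fresh scan; Z[3]=0
i=4: fresh scan; Z[4]=0
i=5: fresh scan; Z[5]=0
i=6: fresh scan; Z[6]=2 scan→box=[6,8)
i=7: min(r-i=1, Z[1]=0)=0; Z[7]=0
i=8: fresh scan; Z[8]=0
i=9: fresh scan; Z[9]=1 scan→box=[9,10)
i=10: fresh scan; Z[10]=0
i=11: fresh scan; Z[11]=0
i=12: fresh scan; Z[12]=0
i=13: fresh scan; Z[13]=0
i=14: fresh scan; Z[14]=0
i=15: fresh scan; Z[15]=2 scan→box=[15,17)
i=16: min(r-i=1, Z[1]=0)=0; Z[16]=0
i=17: fresh scan; Z[17]=0
i=18: fresh scan; Z[18]=1 scan→box=[18,19)
i=19: fresh scan; Z[19]=0
i=20: fresh scan; Z[20]=1 scan→box=[20,21)
i=21: fresh scan; Z[21]=0
i=22: fresh scan; Z[22]=1 scan→box=[22,23)
i=23: fresh scan; Z[23]=2 scan→box=[23,25)
i=24: min(r-i=1, Z[1]=0)=0; Z[24]=0
i=25: fresh scan; Z[25]=1 scan→box=[25,26)
i=26: fresh scan; Z[26]=1 scan→box=[26,27)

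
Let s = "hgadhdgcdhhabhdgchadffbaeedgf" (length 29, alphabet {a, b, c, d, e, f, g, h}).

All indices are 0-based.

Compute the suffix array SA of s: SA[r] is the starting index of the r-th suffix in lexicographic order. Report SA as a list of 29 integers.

rank | idx | suffix
   0 |  11 | abhdgchadffbaeedgf
   1 |  18 | adffbaeedgf
   2 |   2 | adhdgcdhhabhdgchadffbaeedgf
   3 |  23 | aeedgf
   4 |  22 | baeedgf
   5 |  12 | bhdgchadffbaeedgf
   6 |   7 | cdhhabhdgchadffbaeedgf
   7 |  16 | chadffbaeedgf
   8 |  19 | dffbaeedgf
   9 |   5 | dgcdhhabhdgchadffbaeedgf
  10 |  14 | dgchadffbaeedgf
  11 |  26 | dgf
  12 |   3 | dhdgcdhhabhdgchadffbaeedgf
  13 |   8 | dhhabhdgchadffbaeedgf
  14 |  25 | edgf
  15 |  24 | eedgf
  16 |  28 | f
  17 |  21 | fbaeedgf
  18 |  20 | ffbaeedgf
  19 |   1 | gadhdgcdhhabhdgchadffbaeedgf
  20 |   6 | gcdhhabhdgchadffbaeedgf
  21 |  15 | gchadffbaeedgf
  22 |  27 | gf
  23 |  10 | habhdgchadffbaeedgf
  24 |  17 | hadffbaeedgf
  25 |   4 | hdgcdhhabhdgchadffbaeedgf
  26 |  13 | hdgchadffbaeedgf
  27 |   0 | hgadhdgcdhhabhdgchadffbaeedgf
  28 |   9 | hhabhdgchadffbaeedgf

[11, 18, 2, 23, 22, 12, 7, 16, 19, 5, 14, 26, 3, 8, 25, 24, 28, 21, 20, 1, 6, 15, 27, 10, 17, 4, 13, 0, 9]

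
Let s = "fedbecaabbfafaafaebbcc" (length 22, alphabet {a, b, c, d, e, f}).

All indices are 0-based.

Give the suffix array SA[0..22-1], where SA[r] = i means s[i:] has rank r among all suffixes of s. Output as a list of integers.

rank→(start, suffix):
  0 → (6, 'aabbfafaafaebbcc')
  1 → (13, 'aafaebbcc')
  2 → (7, 'abbfafaafaebbcc')
  3 → (16, 'aebbcc')
  4 → (11, 'afaafaebbcc')
  5 → (14, 'afaebbcc')
  6 → (18, 'bbcc')
  7 → (8, 'bbfafaafaebbcc')
  8 → (19, 'bcc')
  9 → (3, 'becaabbfafaafaebbcc')
  10 → (9, 'bfafaafaebbcc')
  11 → (21, 'c')
  12 → (5, 'caabbfafaafaebbcc')
  13 → (20, 'cc')
  14 → (2, 'dbecaabbfafaafaebbcc')
  15 → (17, 'ebbcc')
  16 → (4, 'ecaabbfafaafaebbcc')
  17 → (1, 'edbecaabbfafaafaebbcc')
  18 → (12, 'faafaebbcc')
  19 → (15, 'faebbcc')
  20 → (10, 'fafaafaebbcc')
  21 → (0, 'fedbecaabbfafaafaebbcc')

[6, 13, 7, 16, 11, 14, 18, 8, 19, 3, 9, 21, 5, 20, 2, 17, 4, 1, 12, 15, 10, 0]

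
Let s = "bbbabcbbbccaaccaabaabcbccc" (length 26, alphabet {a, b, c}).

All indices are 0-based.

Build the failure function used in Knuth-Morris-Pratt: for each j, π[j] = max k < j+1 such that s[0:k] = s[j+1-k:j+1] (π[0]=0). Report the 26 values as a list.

[0, 1, 2, 0, 1, 0, 1, 2, 3, 0, 0, 0, 0, 0, 0, 0, 0, 1, 0, 0, 1, 0, 1, 0, 0, 0]

π[0] = 0
j=1 s[j]='b': π[1]=1 (border 'b')
j=2 s[j]='b': π[2]=2 (border 'bb')
j=3 s[j]='a': k: 2→1→0; π[3]=0 (border '')
j=4 s[j]='b': π[4]=1 (border 'b')
j=5 s[j]='c': k: 1→0; π[5]=0 (border '')
j=6 s[j]='b': π[6]=1 (border 'b')
j=7 s[j]='b': π[7]=2 (border 'bb')
j=8 s[j]='b': π[8]=3 (border 'bbb')
j=9 s[j]='c': k: 3→2→1→0; π[9]=0 (border '')
j=10 s[j]='c': π[10]=0 (border '')
j=11 s[j]='a': π[11]=0 (border '')
j=12 s[j]='a': π[12]=0 (border '')
j=13 s[j]='c': π[13]=0 (border '')
j=14 s[j]='c': π[14]=0 (border '')
j=15 s[j]='a': π[15]=0 (border '')
j=16 s[j]='a': π[16]=0 (border '')
j=17 s[j]='b': π[17]=1 (border 'b')
j=18 s[j]='a': k: 1→0; π[18]=0 (border '')
j=19 s[j]='a': π[19]=0 (border '')
j=20 s[j]='b': π[20]=1 (border 'b')
j=21 s[j]='c': k: 1→0; π[21]=0 (border '')
j=22 s[j]='b': π[22]=1 (border 'b')
j=23 s[j]='c': k: 1→0; π[23]=0 (border '')
j=24 s[j]='c': π[24]=0 (border '')
j=25 s[j]='c': π[25]=0 (border '')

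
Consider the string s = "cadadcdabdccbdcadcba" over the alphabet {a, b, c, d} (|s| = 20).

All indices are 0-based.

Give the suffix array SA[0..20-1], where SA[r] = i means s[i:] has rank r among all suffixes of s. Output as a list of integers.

rank→(start, suffix):
  0 → (19, 'a')
  1 → (7, 'abdccbdcadcba')
  2 → (1, 'adadcdabdccbdcadcba')
  3 → (15, 'adcba')
  4 → (3, 'adcdabdccbdcadcba')
  5 → (18, 'ba')
  6 → (12, 'bdcadcba')
  7 → (8, 'bdccbdcadcba')
  8 → (0, 'cadadcdabdccbdcadcba')
  9 → (14, 'cadcba')
  10 → (17, 'cba')
  11 → (11, 'cbdcadcba')
  12 → (10, 'ccbdcadcba')
  13 → (5, 'cdabdccbdcadcba')
  14 → (6, 'dabdccbdcadcba')
  15 → (2, 'dadcdabdccbdcadcba')
  16 → (13, 'dcadcba')
  17 → (16, 'dcba')
  18 → (9, 'dccbdcadcba')
  19 → (4, 'dcdabdccbdcadcba')

[19, 7, 1, 15, 3, 18, 12, 8, 0, 14, 17, 11, 10, 5, 6, 2, 13, 16, 9, 4]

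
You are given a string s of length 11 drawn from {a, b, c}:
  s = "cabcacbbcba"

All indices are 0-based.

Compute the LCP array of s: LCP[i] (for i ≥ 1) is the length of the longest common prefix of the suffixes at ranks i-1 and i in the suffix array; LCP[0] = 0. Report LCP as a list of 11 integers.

rank→(start, suffix):
  0 → (10, 'a')
  1 → (1, 'abcacbbcba')
  2 → (4, 'acbbcba')
  3 → (9, 'ba')
  4 → (6, 'bbcba')
  5 → (2, 'bcacbbcba')
  6 → (7, 'bcba')
  7 → (0, 'cabcacbbcba')
  8 → (3, 'cacbbcba')
  9 → (8, 'cba')
  10 → (5, 'cbbcba')

SA = [10, 1, 4, 9, 6, 2, 7, 0, 3, 8, 5]
rank  pair      lcp
   1  s[10:],s[1:]  1  'a'
   2  s[1:],s[4:]  1  'a'
   3  s[4:],s[9:]  0  ''
   4  s[9:],s[6:]  1  'b'
   5  s[6:],s[2:]  1  'b'
   6  s[2:],s[7:]  2  'bc'
   7  s[7:],s[0:]  0  ''
   8  s[0:],s[3:]  2  'ca'
   9  s[3:],s[8:]  1  'c'
  10  s[8:],s[5:]  2  'cb'

[0, 1, 1, 0, 1, 1, 2, 0, 2, 1, 2]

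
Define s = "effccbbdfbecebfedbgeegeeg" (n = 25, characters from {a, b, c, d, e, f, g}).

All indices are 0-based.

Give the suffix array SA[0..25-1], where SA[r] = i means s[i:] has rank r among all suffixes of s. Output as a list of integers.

[5, 6, 9, 13, 17, 4, 3, 11, 16, 7, 12, 10, 15, 22, 19, 0, 23, 20, 8, 2, 14, 1, 24, 21, 18]

rank | idx | suffix
   0 |   5 | bbdfbecebfedbgeegeeg
   1 |   6 | bdfbecebfedbgeegeeg
   2 |   9 | becebfedbgeegeeg
   3 |  13 | bfedbgeegeeg
   4 |  17 | bgeegeeg
   5 |   4 | cbbdfbecebfedbgeegeeg
   6 |   3 | ccbbdfbecebfedbgeegeeg
   7 |  11 | cebfedbgeegeeg
   8 |  16 | dbgeegeeg
   9 |   7 | dfbecebfedbgeegeeg
  10 |  12 | ebfedbgeegeeg
  11 |  10 | ecebfedbgeegeeg
  12 |  15 | edbgeegeeg
  13 |  22 | eeg
  14 |  19 | eegeeg
  15 |   0 | effccbbdfbecebfedbgeegeeg
  16 |  23 | eg
  17 |  20 | egeeg
  18 |   8 | fbecebfedbgeegeeg
  19 |   2 | fccbbdfbecebfedbgeegeeg
  20 |  14 | fedbgeegeeg
  21 |   1 | ffccbbdfbecebfedbgeegeeg
  22 |  24 | g
  23 |  21 | geeg
  24 |  18 | geegeeg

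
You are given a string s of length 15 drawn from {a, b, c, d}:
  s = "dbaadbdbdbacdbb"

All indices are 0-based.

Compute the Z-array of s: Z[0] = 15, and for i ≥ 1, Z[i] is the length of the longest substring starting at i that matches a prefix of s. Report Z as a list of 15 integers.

[15, 0, 0, 0, 2, 0, 2, 0, 3, 0, 0, 0, 2, 0, 0]

Z[0]=15
i=1: fresh scan; Z[1]=0
i=2: fresh scan; Z[2]=0
i=3: fresh scan; Z[3]=0
i=4: fresh scan; Z[4]=2 scan→box=[4,6)
i=5: min(r-i=1, Z[1]=0)=0; Z[5]=0
i=6: fresh scan; Z[6]=2 scan→box=[6,8)
i=7: min(r-i=1, Z[1]=0)=0; Z[7]=0
i=8: fresh scan; Z[8]=3 scan→box=[8,11)
i=9: min(r-i=2, Z[1]=0)=0; Z[9]=0
i=10: min(r-i=1, Z[2]=0)=0; Z[10]=0
i=11: fresh scan; Z[11]=0
i=12: fresh scan; Z[12]=2 scan→box=[12,14)
i=13: min(r-i=1, Z[1]=0)=0; Z[13]=0
i=14: fresh scan; Z[14]=0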